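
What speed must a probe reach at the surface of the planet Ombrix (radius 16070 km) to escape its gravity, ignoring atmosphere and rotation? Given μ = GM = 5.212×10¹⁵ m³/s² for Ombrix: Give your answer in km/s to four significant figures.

v_esc ≈ 25.47 km/s

r = R = 1.607×10⁷ m.
Escape speed v_esc = √(2μ/r) = √(2 × 5.212×10¹⁵ / 1.607×10⁷) = √(6.487×10⁸) = 25470 m/s.
= 25.47 km/s.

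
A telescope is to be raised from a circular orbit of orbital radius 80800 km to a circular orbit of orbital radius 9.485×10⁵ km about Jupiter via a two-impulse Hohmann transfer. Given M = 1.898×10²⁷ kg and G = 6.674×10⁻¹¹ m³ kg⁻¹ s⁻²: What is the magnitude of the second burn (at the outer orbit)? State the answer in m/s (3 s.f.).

Δv ≈ 6980 m/s

μ = GM = 6.674×10⁻¹¹ × 1.898×10²⁷ = 1.267×10¹⁷ m³/s².
r₁ = 80800 km = 8.080×10⁷ m.
r₂ = 9.485×10⁵ km = 9.485×10⁸ m.
Transfer ellipse a_t = (r₁ + r₂)/2 = 5.146×10⁸ m.
At r₁: circular v_c1 = √(μ/r₁) = 39590 m/s; transfer-perijove v_p = √[μ(2/r₁ − 1/a_t)] = 53750 m/s.
At r₂: circular v_c2 = √(μ/r₂) = 11560 m/s; transfer-apojove v_a = √[μ(2/r₂ − 1/a_t)] = 4579 m/s.
Δv₂ = v_c2 − v_a = 6977 m/s.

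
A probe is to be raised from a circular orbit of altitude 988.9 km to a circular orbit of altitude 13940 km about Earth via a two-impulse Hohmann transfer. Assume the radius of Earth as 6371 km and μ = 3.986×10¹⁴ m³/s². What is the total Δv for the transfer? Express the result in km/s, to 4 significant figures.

r₁ = 6371 + 988.9 = 7359.9 km = 7.3599×10⁶ m.
r₂ = 6371 + 13940 = 20311 km = 2.0311×10⁷ m.
Transfer ellipse a_t = (r₁ + r₂)/2 = 1.384×10⁷ m.
At r₁: circular v_c1 = √(μ/r₁) = 7359 m/s; transfer-perigee v_p = √[μ(2/r₁ − 1/a_t)] = 8917 m/s.
Δv₁ = v_p − v_c1 = 1557 m/s.
At r₂: circular v_c2 = √(μ/r₂) = 4430 m/s; transfer-apogee v_a = √[μ(2/r₂ − 1/a_t)] = 3231 m/s.
Δv₂ = v_c2 − v_a = 1199 m/s.
Total Δv = Δv₁ + Δv₂ = 2756 m/s = 2.756 km/s.

Δv_total ≈ 2.756 km/s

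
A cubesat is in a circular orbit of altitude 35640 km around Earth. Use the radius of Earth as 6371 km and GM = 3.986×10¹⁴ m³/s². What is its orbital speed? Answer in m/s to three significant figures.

r = 6371 + 35640 = 42011 km = 4.2011×10⁷ m.
For a circular orbit v = √(μ/r) = √(3.986×10¹⁴ / 4.201×10⁷) = √(9.488×10⁶) = 3080 m/s.

v ≈ 3080 m/s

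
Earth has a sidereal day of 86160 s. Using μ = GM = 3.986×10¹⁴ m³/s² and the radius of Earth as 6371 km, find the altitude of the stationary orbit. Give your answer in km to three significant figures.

A synchronous orbit has period T, so by Kepler's third law a = (μT²/4π²)^(1/3).
μT²/4π² = 3.986×10¹⁴ × (8.616×10⁴)² / 39.48 = 7.495×10²² m³.
a = 4.216×10⁷ m = 42163 km.
Altitude h = a − R = 42163 − 6371 = 35792 km.

h_sync ≈ 35800 km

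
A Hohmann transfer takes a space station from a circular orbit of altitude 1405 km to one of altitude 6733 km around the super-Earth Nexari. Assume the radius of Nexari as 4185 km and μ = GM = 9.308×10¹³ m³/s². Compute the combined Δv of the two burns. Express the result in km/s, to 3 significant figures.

Δv_total ≈ 1.13 km/s

r₁ = 4185 + 1405 = 5590.0 km = 5.5900×10⁶ m.
r₂ = 4185 + 6733 = 10918 km = 1.0918×10⁷ m.
Transfer ellipse a_t = (r₁ + r₂)/2 = 8.254×10⁶ m.
At r₁: circular v_c1 = √(μ/r₁) = 4081 m/s; transfer-periapsis v_p = √[μ(2/r₁ − 1/a_t)] = 4693 m/s.
Δv₁ = v_p − v_c1 = 612.5 m/s.
At r₂: circular v_c2 = √(μ/r₂) = 2920 m/s; transfer-apoapsis v_a = √[μ(2/r₂ − 1/a_t)] = 2403 m/s.
Δv₂ = v_c2 − v_a = 517.0 m/s.
Total Δv = Δv₁ + Δv₂ = 1129 m/s = 1.129 km/s.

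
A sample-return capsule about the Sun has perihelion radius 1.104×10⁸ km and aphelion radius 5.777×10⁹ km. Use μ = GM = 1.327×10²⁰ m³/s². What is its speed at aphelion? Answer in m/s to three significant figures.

v ≈ 928 m/s

Semi-major axis a = (r_p + r_a)/2 = 2.9437×10⁹ km = 2.944×10¹² m.
Vis-viva: v² = μ(2/r − 1/a) = 1.327×10²⁰ × (3.462×10⁻¹³ − 3.397×10⁻¹³) = 8.615×10⁵ m²/s².
v = 928.2 m/s.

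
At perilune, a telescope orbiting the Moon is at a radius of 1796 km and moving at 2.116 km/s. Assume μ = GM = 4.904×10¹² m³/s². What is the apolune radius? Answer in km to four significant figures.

r_p = 1.796×10⁶ m.
Specific energy ε = v²/2 − μ/r = -4.918×10⁵ J/kg, so a = −μ/(2ε) = 4.986×10⁶ m.
The apsides satisfy r_p + r_a = 2a, so the apolune radius is 2a − r_p = 8.176×10⁶ m = 8175.9 km.

apolune radius ≈ 8176 km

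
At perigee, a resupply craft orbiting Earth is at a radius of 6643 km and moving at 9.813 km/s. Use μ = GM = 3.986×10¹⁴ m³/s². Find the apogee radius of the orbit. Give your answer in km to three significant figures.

r_p = 6.643×10⁶ m.
Specific energy ε = v²/2 − μ/r = -1.186×10⁷ J/kg, so a = −μ/(2ε) = 1.681×10⁷ m.
The apsides satisfy r_p + r_a = 2a, so the apogee radius is 2a − r_p = 2.698×10⁷ m = 26978 km.

apogee radius ≈ 27000 km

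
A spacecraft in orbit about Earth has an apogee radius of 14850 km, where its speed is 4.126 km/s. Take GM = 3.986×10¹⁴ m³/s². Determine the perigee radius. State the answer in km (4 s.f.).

r_a = 1.485×10⁷ m.
Specific energy ε = v²/2 − μ/r = -1.833×10⁷ J/kg, so a = −μ/(2ε) = 1.087×10⁷ m.
The apsides satisfy r_p + r_a = 2a, so the perigee radius is 2a − r_a = 6.896×10⁶ m = 6896.0 km.

perigee radius ≈ 6896 km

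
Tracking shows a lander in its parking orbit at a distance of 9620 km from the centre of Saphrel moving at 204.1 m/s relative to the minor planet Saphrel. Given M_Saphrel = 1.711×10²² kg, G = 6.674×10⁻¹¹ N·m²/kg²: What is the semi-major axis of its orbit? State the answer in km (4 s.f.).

μ = GM = 6.674×10⁻¹¹ × 1.711×10²² = 1.142×10¹² m³/s².
r = 9.620×10⁶ m.
Specific orbital energy ε = v²/2 − μ/r = (204.1)²/2 − 1.142×10¹²/9.620×10⁶ = -9.787×10⁴ J/kg.
Since ε = −μ/(2a), a = −μ/(2ε) = 5.834×10⁶ m = 5833.6 km.

a ≈ 5834 km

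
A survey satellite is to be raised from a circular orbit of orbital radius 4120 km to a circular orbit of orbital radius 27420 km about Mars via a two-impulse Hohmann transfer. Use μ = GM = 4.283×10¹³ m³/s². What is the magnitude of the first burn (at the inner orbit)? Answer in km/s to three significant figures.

Δv ≈ 1.03 km/s

r₁ = 4120 km = 4.120×10⁶ m.
r₂ = 27420 km = 2.742×10⁷ m.
Transfer ellipse a_t = (r₁ + r₂)/2 = 1.577×10⁷ m.
At r₁: circular v_c1 = √(μ/r₁) = 3224 m/s; transfer-periapsis v_p = √[μ(2/r₁ − 1/a_t)] = 4252 m/s.
Δv₁ = v_p − v_c1 = 1027 m/s.
= 1.027 km/s.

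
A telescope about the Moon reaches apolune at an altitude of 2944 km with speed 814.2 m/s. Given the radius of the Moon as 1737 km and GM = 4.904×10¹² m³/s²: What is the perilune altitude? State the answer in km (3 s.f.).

r_a = 1737 + 2944 = 4681.0 km = 4.681×10⁶ m.
Specific energy ε = v²/2 − μ/r = -7.162×10⁵ J/kg, so a = −μ/(2ε) = 3.424×10⁶ m.
The apsides satisfy r_p + r_a = 2a, so the perilune radius is 2a − r_a = 2.166×10⁶ m = 2166.5 km.
Perilune altitude = 2166.5 − 1737 = 429.45 km.

perilune altitude ≈ 429 km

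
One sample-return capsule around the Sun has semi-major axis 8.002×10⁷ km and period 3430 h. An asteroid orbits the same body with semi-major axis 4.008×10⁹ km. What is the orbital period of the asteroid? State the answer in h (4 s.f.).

T₂ ≈ 1.216×10⁶ h

Kepler's third law: T² ∝ a³, so T₂ = T₁ (a₂/a₁)^(3/2).
a₂/a₁ = 50.09, (a₂/a₁)^(3/2) = 354.5.
T₂ = 3430 × 354.5 = 1.216×10⁶ h.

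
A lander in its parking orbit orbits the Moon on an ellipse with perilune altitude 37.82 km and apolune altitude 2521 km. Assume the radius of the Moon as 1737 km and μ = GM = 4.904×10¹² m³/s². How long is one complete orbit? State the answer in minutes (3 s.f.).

r_p = 1737 + 37.82 = 1774.8 km = 1.7748×10⁶ m.
r_a = 1737 + 2521 = 4258.0 km = 4.2580×10⁶ m.
Semi-major axis a = (r_p + r_a)/2 = (1774.8 + 4258.0)/2 = 3016.4 km = 3.016×10⁶ m.
By Kepler's third law T = 2π√(a³/μ) = 2π × 2.366×10³ = 1.486×10⁴ s.
= 247.7 minutes.

T ≈ 248 minutes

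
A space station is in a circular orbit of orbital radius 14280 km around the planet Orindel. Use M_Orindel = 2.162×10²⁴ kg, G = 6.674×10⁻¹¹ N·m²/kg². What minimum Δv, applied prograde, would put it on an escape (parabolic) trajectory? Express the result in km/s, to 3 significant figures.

μ = GM = 6.674×10⁻¹¹ × 2.162×10²⁴ = 1.443×10¹⁴ m³/s².
r = 14280 km = 1.428×10⁷ m.
Circular speed v_c = √(μ/r) = 3179 m/s.
Escape speed v_esc = √(2μ/r) = √2 × v_c = 4495 m/s.
Δv = v_esc − v_c = 1317 m/s = 1.317 km/s.

Δv ≈ 1.32 km/s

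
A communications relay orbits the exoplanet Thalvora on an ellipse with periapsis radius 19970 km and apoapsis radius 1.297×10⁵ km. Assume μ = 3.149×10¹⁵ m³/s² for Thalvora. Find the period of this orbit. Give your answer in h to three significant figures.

Semi-major axis a = (r_p + r_a)/2 = (19970 + 1.2970×10⁵)/2 = 74835 km = 7.484×10⁷ m.
By Kepler's third law T = 2π√(a³/μ) = 2π × 1.154×10⁴ = 7.249×10⁴ s.
= 20.13 h.

T ≈ 20.1 h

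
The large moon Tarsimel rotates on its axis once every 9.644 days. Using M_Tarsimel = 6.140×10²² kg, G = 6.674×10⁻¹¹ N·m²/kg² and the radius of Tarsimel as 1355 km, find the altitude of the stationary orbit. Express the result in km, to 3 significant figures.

μ = GM = 6.674×10⁻¹¹ × 6.140×10²² = 4.098×10¹² m³/s².
T = 9.644 days = 8.332×10⁵ s.
A synchronous orbit has period T, so by Kepler's third law a = (μT²/4π²)^(1/3).
μT²/4π² = 4.098×10¹² × (8.332×10⁵)² / 39.48 = 7.207×10²² m³.
a = 4.161×10⁷ m = 41615 km.
Altitude h = a − R = 41615 − 1355 = 40260 km.

h_sync ≈ 40300 km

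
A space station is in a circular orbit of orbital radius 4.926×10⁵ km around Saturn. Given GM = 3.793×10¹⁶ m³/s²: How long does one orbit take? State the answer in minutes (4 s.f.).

r = 4.926×10⁵ km = 4.926×10⁸ m.
Kepler's third law: T = 2π√(r³/μ) = 2π√((4.926×10⁸)³ / 3.793×10¹⁶).
r³/μ = 3.151×10⁹ s², so T = 2π × 5.614×10⁴ = 3.527×10⁵ s.
Converting: 3.527×10⁵ s ÷ 60.00 = 5879 minutes.

T ≈ 5879 minutes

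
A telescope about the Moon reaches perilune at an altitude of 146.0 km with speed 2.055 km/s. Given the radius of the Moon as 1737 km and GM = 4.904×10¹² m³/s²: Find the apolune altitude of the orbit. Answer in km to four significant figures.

apolune altitude ≈ 6330 km

r_p = 1737 + 146.0 = 1883.0 km = 1.883×10⁶ m.
Specific energy ε = v²/2 − μ/r = -4.928×10⁵ J/kg, so a = −μ/(2ε) = 4.975×10⁶ m.
The apsides satisfy r_p + r_a = 2a, so the apolune radius is 2a − r_p = 8.067×10⁶ m = 8067.4 km.
Apolune altitude = 8067.4 − 1737 = 6330.4 km.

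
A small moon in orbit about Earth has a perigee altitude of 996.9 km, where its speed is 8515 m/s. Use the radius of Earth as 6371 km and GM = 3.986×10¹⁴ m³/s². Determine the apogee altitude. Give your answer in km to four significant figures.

apogee altitude ≈ 8595 km

r_p = 6371 + 996.9 = 7367.9 km = 7.368×10⁶ m.
Specific energy ε = v²/2 − μ/r = -1.785×10⁷ J/kg, so a = −μ/(2ε) = 1.117×10⁷ m.
The apsides satisfy r_p + r_a = 2a, so the apogee radius is 2a − r_p = 1.497×10⁷ m = 14966 km.
Apogee altitude = 14966 − 6371 = 8595.5 km.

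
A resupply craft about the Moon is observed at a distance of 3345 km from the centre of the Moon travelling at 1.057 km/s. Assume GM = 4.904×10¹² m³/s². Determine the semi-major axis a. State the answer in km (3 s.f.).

a ≈ 2700 km

r = 3.345×10⁶ m.
Specific orbital energy ε = v²/2 − μ/r = (1057)²/2 − 4.904×10¹²/3.345×10⁶ = -9.074×10⁵ J/kg.
Since ε = −μ/(2a), a = −μ/(2ε) = 2.702×10⁶ m = 2702.1 km.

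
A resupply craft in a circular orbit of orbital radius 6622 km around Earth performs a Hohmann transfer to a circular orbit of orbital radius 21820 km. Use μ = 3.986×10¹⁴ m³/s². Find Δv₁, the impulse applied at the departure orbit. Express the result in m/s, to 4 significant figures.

Δv ≈ 1852 m/s

r₁ = 6622 km = 6.622×10⁶ m.
r₂ = 21820 km = 2.182×10⁷ m.
Transfer ellipse a_t = (r₁ + r₂)/2 = 1.422×10⁷ m.
At r₁: circular v_c1 = √(μ/r₁) = 7758 m/s; transfer-perigee v_p = √[μ(2/r₁ − 1/a_t)] = 9610 m/s.
Δv₁ = v_p − v_c1 = 1852 m/s.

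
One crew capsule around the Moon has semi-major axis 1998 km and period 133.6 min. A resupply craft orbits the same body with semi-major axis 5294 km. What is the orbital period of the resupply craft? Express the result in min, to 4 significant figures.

Kepler's third law: T² ∝ a³, so T₂ = T₁ (a₂/a₁)^(3/2).
a₂/a₁ = 2.650, (a₂/a₁)^(3/2) = 4.313.
T₂ = 133.6 × 4.313 = 576.2 min.

T₂ ≈ 576.2 min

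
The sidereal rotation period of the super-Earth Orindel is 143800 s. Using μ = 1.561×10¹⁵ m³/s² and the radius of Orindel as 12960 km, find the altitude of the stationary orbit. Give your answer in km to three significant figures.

A synchronous orbit has period T, so by Kepler's third law a = (μT²/4π²)^(1/3).
μT²/4π² = 1.561×10¹⁵ × (1.438×10⁵)² / 39.48 = 8.176×10²³ m³.
a = 9.351×10⁷ m = 93509 km.
Altitude h = a − R = 93509 − 12960 = 80549 km.

h_sync ≈ 80500 km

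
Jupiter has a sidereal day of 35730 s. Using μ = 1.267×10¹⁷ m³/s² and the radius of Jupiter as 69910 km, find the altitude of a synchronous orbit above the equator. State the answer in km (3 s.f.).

A synchronous orbit has period T, so by Kepler's third law a = (μT²/4π²)^(1/3).
μT²/4π² = 1.267×10¹⁷ × (3.573×10⁴)² / 39.48 = 4.097×10²⁴ m³.
a = 1.600×10⁸ m = 1.6002×10⁵ km.
Altitude h = a − R = 1.6002×10⁵ − 69910 = 90105 km.

h_sync ≈ 90100 km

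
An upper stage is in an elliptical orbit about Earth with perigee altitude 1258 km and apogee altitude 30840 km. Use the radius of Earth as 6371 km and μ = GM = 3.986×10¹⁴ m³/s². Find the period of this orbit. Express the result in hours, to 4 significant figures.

T ≈ 9.280 hours

r_p = 6371 + 1258 = 7629.0 km = 7.6290×10⁶ m.
r_a = 6371 + 30840 = 37211 km = 3.7211×10⁷ m.
Semi-major axis a = (r_p + r_a)/2 = (7629.0 + 37211)/2 = 22420 km = 2.242×10⁷ m.
By Kepler's third law T = 2π√(a³/μ) = 2π × 5.317×10³ = 3.341×10⁴ s.
= 9.280 hours.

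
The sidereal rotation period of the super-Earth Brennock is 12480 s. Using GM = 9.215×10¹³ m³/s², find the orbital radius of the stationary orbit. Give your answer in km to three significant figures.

r_sync ≈ 7140 km

A synchronous orbit has period T, so by Kepler's third law a = (μT²/4π²)^(1/3).
μT²/4π² = 9.215×10¹³ × (1.248×10⁴)² / 39.48 = 3.636×10²⁰ m³.
a = 7.137×10⁶ m = 7137.1 km.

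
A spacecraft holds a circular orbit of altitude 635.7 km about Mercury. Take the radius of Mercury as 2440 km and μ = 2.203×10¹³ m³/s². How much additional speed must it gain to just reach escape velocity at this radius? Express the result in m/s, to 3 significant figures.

Δv ≈ 1110 m/s

r = 2440 + 635.7 = 3075.7 km = 3.0757×10⁶ m.
Circular speed v_c = √(μ/r) = 2676 m/s.
Escape speed v_esc = √(2μ/r) = √2 × v_c = 3785 m/s.
Δv = v_esc − v_c = 1109 m/s.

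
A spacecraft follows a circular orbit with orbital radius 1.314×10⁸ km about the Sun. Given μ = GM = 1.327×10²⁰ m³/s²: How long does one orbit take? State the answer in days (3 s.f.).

r = 1.314×10⁸ km = 1.314×10¹¹ m.
Kepler's third law: T = 2π√(r³/μ) = 2π√((1.314×10¹¹)³ / 1.327×10²⁰).
r³/μ = 1.710×10¹³ s², so T = 2π × 4.135×10⁶ = 2.598×10⁷ s.
Converting: 2.598×10⁷ s ÷ 86400 = 300.7 days.

T ≈ 301 days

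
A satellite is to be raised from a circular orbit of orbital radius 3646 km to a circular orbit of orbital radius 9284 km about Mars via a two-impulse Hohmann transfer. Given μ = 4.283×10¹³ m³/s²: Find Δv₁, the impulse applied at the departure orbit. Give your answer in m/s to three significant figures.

r₁ = 3646 km = 3.646×10⁶ m.
r₂ = 9284 km = 9.284×10⁶ m.
Transfer ellipse a_t = (r₁ + r₂)/2 = 6.465×10⁶ m.
At r₁: circular v_c1 = √(μ/r₁) = 3427 m/s; transfer-periapsis v_p = √[μ(2/r₁ − 1/a_t)] = 4107 m/s.
Δv₁ = v_p − v_c1 = 679.8 m/s.

Δv ≈ 680 m/s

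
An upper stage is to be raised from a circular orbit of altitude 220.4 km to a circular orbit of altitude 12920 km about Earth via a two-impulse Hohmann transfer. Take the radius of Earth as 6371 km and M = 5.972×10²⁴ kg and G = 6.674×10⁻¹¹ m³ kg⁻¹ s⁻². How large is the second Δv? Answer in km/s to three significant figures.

μ = GM = 6.674×10⁻¹¹ × 5.972×10²⁴ = 3.986×10¹⁴ m³/s².
r₁ = 6371 + 220.4 = 6591.4 km = 6.5914×10⁶ m.
r₂ = 6371 + 12920 = 19291 km = 1.9291×10⁷ m.
Transfer ellipse a_t = (r₁ + r₂)/2 = 1.294×10⁷ m.
At r₁: circular v_c1 = √(μ/r₁) = 7776 m/s; transfer-perigee v_p = √[μ(2/r₁ − 1/a_t)] = 9494 m/s.
At r₂: circular v_c2 = √(μ/r₂) = 4545 m/s; transfer-apogee v_a = √[μ(2/r₂ − 1/a_t)] = 3244 m/s.
Δv₂ = v_c2 − v_a = 1301 m/s.
= 1.301 km/s.

Δv ≈ 1.30 km/s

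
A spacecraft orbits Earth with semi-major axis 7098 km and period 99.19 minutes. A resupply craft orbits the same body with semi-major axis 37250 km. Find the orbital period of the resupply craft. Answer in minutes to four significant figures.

T₂ ≈ 1192 minutes

Kepler's third law: T² ∝ a³, so T₂ = T₁ (a₂/a₁)^(3/2).
a₂/a₁ = 5.248, (a₂/a₁)^(3/2) = 12.02.
T₂ = 99.19 × 12.02 = 1192 minutes.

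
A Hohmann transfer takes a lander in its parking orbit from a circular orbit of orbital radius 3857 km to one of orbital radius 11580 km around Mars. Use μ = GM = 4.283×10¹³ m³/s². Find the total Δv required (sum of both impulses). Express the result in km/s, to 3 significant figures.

r₁ = 3857 km = 3.857×10⁶ m.
r₂ = 11580 km = 1.158×10⁷ m.
Transfer ellipse a_t = (r₁ + r₂)/2 = 7.718×10⁶ m.
At r₁: circular v_c1 = √(μ/r₁) = 3332 m/s; transfer-periapsis v_p = √[μ(2/r₁ − 1/a_t)] = 4082 m/s.
Δv₁ = v_p − v_c1 = 749.3 m/s.
At r₂: circular v_c2 = √(μ/r₂) = 1923 m/s; transfer-apoapsis v_a = √[μ(2/r₂ − 1/a_t)] = 1359 m/s.
Δv₂ = v_c2 − v_a = 563.7 m/s.
Total Δv = Δv₁ + Δv₂ = 1313 m/s = 1.313 km/s.

Δv_total ≈ 1.31 km/s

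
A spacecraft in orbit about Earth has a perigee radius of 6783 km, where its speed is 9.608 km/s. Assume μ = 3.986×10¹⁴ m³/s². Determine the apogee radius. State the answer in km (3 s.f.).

r_p = 6.783×10⁶ m.
Specific energy ε = v²/2 − μ/r = -1.261×10⁷ J/kg, so a = −μ/(2ε) = 1.581×10⁷ m.
The apsides satisfy r_p + r_a = 2a, so the apogee radius is 2a − r_p = 2.483×10⁷ m = 24833 km.

apogee radius ≈ 24800 km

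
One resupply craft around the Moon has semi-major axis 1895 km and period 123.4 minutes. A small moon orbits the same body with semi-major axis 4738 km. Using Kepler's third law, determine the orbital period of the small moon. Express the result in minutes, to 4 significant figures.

T₂ ≈ 487.9 minutes

Kepler's third law: T² ∝ a³, so T₂ = T₁ (a₂/a₁)^(3/2).
a₂/a₁ = 2.500, (a₂/a₁)^(3/2) = 3.953.
T₂ = 123.4 × 3.953 = 487.9 minutes.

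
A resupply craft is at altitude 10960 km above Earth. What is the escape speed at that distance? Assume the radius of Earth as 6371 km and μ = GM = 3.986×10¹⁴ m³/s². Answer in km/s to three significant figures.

v_esc ≈ 6.78 km/s

r = 6371 + 10960 = 17331 km = 1.7331×10⁷ m.
Escape speed v_esc = √(2μ/r) = √(2 × 3.986×10¹⁴ / 1.733×10⁷) = √(4.600×10⁷) = 6782 m/s.
= 6.782 km/s.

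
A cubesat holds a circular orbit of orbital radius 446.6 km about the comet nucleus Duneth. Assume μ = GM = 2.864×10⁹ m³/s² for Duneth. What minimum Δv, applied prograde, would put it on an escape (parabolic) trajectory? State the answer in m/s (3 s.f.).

r = 446.6 km = 4.466×10⁵ m.
Circular speed v_c = √(μ/r) = 80.08 m/s.
Escape speed v_esc = √(2μ/r) = √2 × v_c = 113.3 m/s.
Δv = v_esc − v_c = 33.17 m/s.

Δv ≈ 33.2 m/s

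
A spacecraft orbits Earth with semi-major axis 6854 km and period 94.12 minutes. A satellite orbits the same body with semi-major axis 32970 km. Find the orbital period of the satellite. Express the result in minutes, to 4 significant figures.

T₂ ≈ 993.0 minutes

Kepler's third law: T² ∝ a³, so T₂ = T₁ (a₂/a₁)^(3/2).
a₂/a₁ = 4.810, (a₂/a₁)^(3/2) = 10.55.
T₂ = 94.12 × 10.55 = 993.0 minutes.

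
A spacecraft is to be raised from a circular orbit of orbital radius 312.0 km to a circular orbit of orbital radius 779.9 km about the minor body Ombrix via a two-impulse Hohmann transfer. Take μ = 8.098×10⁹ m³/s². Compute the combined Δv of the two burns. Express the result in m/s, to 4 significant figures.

r₁ = 312.0 km = 3.120×10⁵ m.
r₂ = 779.9 km = 7.799×10⁵ m.
Transfer ellipse a_t = (r₁ + r₂)/2 = 5.460×10⁵ m.
At r₁: circular v_c1 = √(μ/r₁) = 161.1 m/s; transfer-periapsis v_p = √[μ(2/r₁ − 1/a_t)] = 192.6 m/s.
Δv₁ = v_p − v_c1 = 31.45 m/s.
At r₂: circular v_c2 = √(μ/r₂) = 101.9 m/s; transfer-apoapsis v_a = √[μ(2/r₂ − 1/a_t)] = 77.03 m/s.
Δv₂ = v_c2 − v_a = 24.87 m/s.
Total Δv = Δv₁ + Δv₂ = 56.32 m/s.

Δv_total ≈ 56.32 m/s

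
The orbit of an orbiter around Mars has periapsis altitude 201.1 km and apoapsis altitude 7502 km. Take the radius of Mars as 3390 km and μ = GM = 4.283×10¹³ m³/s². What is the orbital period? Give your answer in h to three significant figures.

T ≈ 5.20 h

r_p = 3390 + 201.1 = 3591.1 km = 3.5911×10⁶ m.
r_a = 3390 + 7502 = 10892 km = 1.0892×10⁷ m.
Semi-major axis a = (r_p + r_a)/2 = (3591.1 + 10892)/2 = 7241.6 km = 7.242×10⁶ m.
By Kepler's third law T = 2π√(a³/μ) = 2π × 2.978×10³ = 1.871×10⁴ s.
= 5.197 h.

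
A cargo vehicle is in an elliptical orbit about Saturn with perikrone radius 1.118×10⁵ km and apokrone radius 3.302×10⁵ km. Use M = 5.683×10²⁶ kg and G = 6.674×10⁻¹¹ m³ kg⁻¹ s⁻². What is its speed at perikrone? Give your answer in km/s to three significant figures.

μ = GM = 6.674×10⁻¹¹ × 5.683×10²⁶ = 3.793×10¹⁶ m³/s².
Semi-major axis a = (r_p + r_a)/2 = 2.2100×10⁵ km = 2.210×10⁸ m.
Vis-viva: v² = μ(2/r − 1/a) = 3.793×10¹⁶ × (1.789×10⁻⁸ − 4.525×10⁻⁹) = 5.069×10⁸ m²/s².
v = 22510 m/s = 22.51 km/s.

v ≈ 22.5 km/s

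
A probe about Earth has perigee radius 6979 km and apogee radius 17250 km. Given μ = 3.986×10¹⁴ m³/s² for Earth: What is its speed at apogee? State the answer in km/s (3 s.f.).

v ≈ 3.65 km/s

Semi-major axis a = (r_p + r_a)/2 = 12114 km = 1.211×10⁷ m.
Vis-viva: v² = μ(2/r − 1/a) = 3.986×10¹⁴ × (1.159×10⁻⁷ − 8.255×10⁻⁸) = 1.331×10⁷ m²/s².
v = 3649 m/s = 3.649 km/s.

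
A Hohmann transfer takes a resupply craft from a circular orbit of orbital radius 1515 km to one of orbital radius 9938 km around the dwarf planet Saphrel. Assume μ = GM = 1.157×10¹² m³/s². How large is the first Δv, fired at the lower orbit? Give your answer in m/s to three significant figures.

r₁ = 1515 km = 1.515×10⁶ m.
r₂ = 9938 km = 9.938×10⁶ m.
Transfer ellipse a_t = (r₁ + r₂)/2 = 5.726×10⁶ m.
At r₁: circular v_c1 = √(μ/r₁) = 873.9 m/s; transfer-periapsis v_p = √[μ(2/r₁ − 1/a_t)] = 1151 m/s.
Δv₁ = v_p − v_c1 = 277.3 m/s.

Δv ≈ 277 m/s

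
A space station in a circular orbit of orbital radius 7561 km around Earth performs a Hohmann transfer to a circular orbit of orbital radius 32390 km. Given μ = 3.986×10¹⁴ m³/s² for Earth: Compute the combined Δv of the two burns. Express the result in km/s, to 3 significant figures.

r₁ = 7561 km = 7.561×10⁶ m.
r₂ = 32390 km = 3.239×10⁷ m.
Transfer ellipse a_t = (r₁ + r₂)/2 = 1.998×10⁷ m.
At r₁: circular v_c1 = √(μ/r₁) = 7261 m/s; transfer-perigee v_p = √[μ(2/r₁ − 1/a_t)] = 9246 m/s.
Δv₁ = v_p − v_c1 = 1985 m/s.
At r₂: circular v_c2 = √(μ/r₂) = 3508 m/s; transfer-apogee v_a = √[μ(2/r₂ − 1/a_t)] = 2158 m/s.
Δv₂ = v_c2 − v_a = 1350 m/s.
Total Δv = Δv₁ + Δv₂ = 3335 m/s = 3.335 km/s.

Δv_total ≈ 3.33 km/s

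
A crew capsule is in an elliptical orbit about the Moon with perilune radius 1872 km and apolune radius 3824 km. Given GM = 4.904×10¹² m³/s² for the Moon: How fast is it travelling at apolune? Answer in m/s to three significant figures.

Semi-major axis a = (r_p + r_a)/2 = 2848.0 km = 2.848×10⁶ m.
Vis-viva: v² = μ(2/r − 1/a) = 4.904×10¹² × (5.230×10⁻⁷ − 3.511×10⁻⁷) = 8.429×10⁵ m²/s².
v = 918.1 m/s.

v ≈ 918 m/s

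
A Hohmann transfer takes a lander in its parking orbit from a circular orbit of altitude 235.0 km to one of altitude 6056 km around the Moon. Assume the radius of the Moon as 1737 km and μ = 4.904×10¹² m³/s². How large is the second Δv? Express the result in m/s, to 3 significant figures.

Δv ≈ 289 m/s

r₁ = 1737 + 235.0 = 1972.0 km = 1.9720×10⁶ m.
r₂ = 1737 + 6056 = 7793.0 km = 7.7930×10⁶ m.
Transfer ellipse a_t = (r₁ + r₂)/2 = 4.882×10⁶ m.
At r₁: circular v_c1 = √(μ/r₁) = 1577 m/s; transfer-perilune v_p = √[μ(2/r₁ − 1/a_t)] = 1992 m/s.
At r₂: circular v_c2 = √(μ/r₂) = 793.3 m/s; transfer-apolune v_a = √[μ(2/r₂ − 1/a_t)] = 504.1 m/s.
Δv₂ = v_c2 − v_a = 289.1 m/s.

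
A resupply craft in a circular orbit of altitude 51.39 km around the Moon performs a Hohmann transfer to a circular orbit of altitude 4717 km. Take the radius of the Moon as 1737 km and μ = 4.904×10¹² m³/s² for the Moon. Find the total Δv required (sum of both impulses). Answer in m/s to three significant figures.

Δv_total ≈ 714 m/s

r₁ = 1737 + 51.39 = 1788.4 km = 1.7884×10⁶ m.
r₂ = 1737 + 4717 = 6454.0 km = 6.4540×10⁶ m.
Transfer ellipse a_t = (r₁ + r₂)/2 = 4.121×10⁶ m.
At r₁: circular v_c1 = √(μ/r₁) = 1656 m/s; transfer-perilune v_p = √[μ(2/r₁ − 1/a_t)] = 2072 m/s.
Δv₁ = v_p − v_c1 = 416.3 m/s.
At r₂: circular v_c2 = √(μ/r₂) = 871.7 m/s; transfer-apolune v_a = √[μ(2/r₂ − 1/a_t)] = 574.2 m/s.
Δv₂ = v_c2 − v_a = 297.5 m/s.
Total Δv = Δv₁ + Δv₂ = 713.8 m/s.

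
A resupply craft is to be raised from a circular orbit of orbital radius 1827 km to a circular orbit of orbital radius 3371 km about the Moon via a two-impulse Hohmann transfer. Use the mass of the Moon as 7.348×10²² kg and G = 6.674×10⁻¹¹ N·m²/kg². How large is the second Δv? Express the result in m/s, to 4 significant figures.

Δv ≈ 194.9 m/s

μ = GM = 6.674×10⁻¹¹ × 7.348×10²² = 4.904×10¹² m³/s².
r₁ = 1827 km = 1.827×10⁶ m.
r₂ = 3371 km = 3.371×10⁶ m.
Transfer ellipse a_t = (r₁ + r₂)/2 = 2.599×10⁶ m.
At r₁: circular v_c1 = √(μ/r₁) = 1638 m/s; transfer-perilune v_p = √[μ(2/r₁ − 1/a_t)] = 1866 m/s.
At r₂: circular v_c2 = √(μ/r₂) = 1206 m/s; transfer-apolune v_a = √[μ(2/r₂ − 1/a_t)] = 1011 m/s.
Δv₂ = v_c2 − v_a = 194.9 m/s.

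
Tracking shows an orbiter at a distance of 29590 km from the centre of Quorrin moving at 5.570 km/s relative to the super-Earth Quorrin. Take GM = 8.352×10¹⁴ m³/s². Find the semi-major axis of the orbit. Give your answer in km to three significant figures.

r = 2.959×10⁷ m.
Specific orbital energy ε = v²/2 − μ/r = (5570)²/2 − 8.352×10¹⁴/2.959×10⁷ = -1.271×10⁷ J/kg.
Since ε = −μ/(2a), a = −μ/(2ε) = 3.285×10⁷ m = 32847 km.

a ≈ 32800 km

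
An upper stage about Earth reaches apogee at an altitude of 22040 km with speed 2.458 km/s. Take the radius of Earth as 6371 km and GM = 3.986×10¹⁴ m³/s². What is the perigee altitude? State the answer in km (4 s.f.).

r_a = 6371 + 22040 = 28411 km = 2.841×10⁷ m.
Specific energy ε = v²/2 − μ/r = -1.101×10⁷ J/kg, so a = −μ/(2ε) = 1.810×10⁷ m.
The apsides satisfy r_p + r_a = 2a, so the perigee radius is 2a − r_a = 7.796×10⁶ m = 7796.1 km.
Perigee altitude = 7796.1 − 6371 = 1425.1 km.

perigee altitude ≈ 1425 km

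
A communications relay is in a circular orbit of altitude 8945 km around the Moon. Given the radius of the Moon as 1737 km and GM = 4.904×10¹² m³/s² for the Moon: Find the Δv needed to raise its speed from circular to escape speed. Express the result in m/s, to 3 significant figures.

r = 1737 + 8945 = 10682 km = 1.0682×10⁷ m.
Circular speed v_c = √(μ/r) = 677.6 m/s.
Escape speed v_esc = √(2μ/r) = √2 × v_c = 958.2 m/s.
Δv = v_esc − v_c = 280.7 m/s.

Δv ≈ 281 m/s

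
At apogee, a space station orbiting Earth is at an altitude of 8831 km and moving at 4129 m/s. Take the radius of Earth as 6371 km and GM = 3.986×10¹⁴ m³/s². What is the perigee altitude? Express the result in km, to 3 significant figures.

perigee altitude ≈ 952 km

r_a = 6371 + 8831 = 15202 km = 1.520×10⁷ m.
Specific energy ε = v²/2 − μ/r = -1.770×10⁷ J/kg, so a = −μ/(2ε) = 1.126×10⁷ m.
The apsides satisfy r_p + r_a = 2a, so the perigee radius is 2a − r_a = 7.323×10⁶ m = 7323.0 km.
Perigee altitude = 7323.0 − 6371 = 951.97 km.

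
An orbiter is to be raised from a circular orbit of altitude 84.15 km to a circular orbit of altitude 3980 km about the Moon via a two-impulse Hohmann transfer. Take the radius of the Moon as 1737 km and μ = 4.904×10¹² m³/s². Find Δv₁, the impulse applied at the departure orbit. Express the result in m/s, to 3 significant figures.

r₁ = 1737 + 84.15 = 1821.2 km = 1.8212×10⁶ m.
r₂ = 1737 + 3980 = 5717.0 km = 5.7170×10⁶ m.
Transfer ellipse a_t = (r₁ + r₂)/2 = 3.769×10⁶ m.
At r₁: circular v_c1 = √(μ/r₁) = 1641 m/s; transfer-perilune v_p = √[μ(2/r₁ − 1/a_t)] = 2021 m/s.
Δv₁ = v_p − v_c1 = 380.0 m/s.

Δv ≈ 380 m/s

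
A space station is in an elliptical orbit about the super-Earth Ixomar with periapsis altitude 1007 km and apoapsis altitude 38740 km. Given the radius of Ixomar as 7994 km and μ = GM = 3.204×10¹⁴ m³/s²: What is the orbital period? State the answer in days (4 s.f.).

T ≈ 0.5977 days

r_p = 7994 + 1007 = 9001.0 km = 9.0010×10⁶ m.
r_a = 7994 + 38740 = 46734 km = 4.6734×10⁷ m.
Semi-major axis a = (r_p + r_a)/2 = (9001.0 + 46734)/2 = 27868 km = 2.787×10⁷ m.
By Kepler's third law T = 2π√(a³/μ) = 2π × 8.219×10³ = 5.164×10⁴ s.
= 0.5977 days.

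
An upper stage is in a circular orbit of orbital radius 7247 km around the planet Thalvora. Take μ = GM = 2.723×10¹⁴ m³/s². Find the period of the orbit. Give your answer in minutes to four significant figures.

r = 7247 km = 7.247×10⁶ m.
Kepler's third law: T = 2π√(r³/μ) = 2π√((7.247×10⁶)³ / 2.723×10¹⁴).
r³/μ = 1.398×10⁶ s², so T = 2π × 1.182×10³ = 7.428×10³ s.
Converting: 7.428×10³ s ÷ 60.00 = 123.8 minutes.

T ≈ 123.8 minutes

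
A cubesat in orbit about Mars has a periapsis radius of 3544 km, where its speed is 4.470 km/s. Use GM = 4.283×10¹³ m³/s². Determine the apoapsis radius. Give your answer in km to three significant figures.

apoapsis radius ≈ 16900 km

r_p = 3.544×10⁶ m.
Specific energy ε = v²/2 − μ/r = -2.095×10⁶ J/kg, so a = −μ/(2ε) = 1.022×10⁷ m.
The apsides satisfy r_p + r_a = 2a, so the apoapsis radius is 2a − r_p = 1.690×10⁷ m = 16902 km.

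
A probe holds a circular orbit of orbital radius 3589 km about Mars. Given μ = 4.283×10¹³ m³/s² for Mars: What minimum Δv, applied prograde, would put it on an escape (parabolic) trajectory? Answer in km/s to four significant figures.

Δv ≈ 1.431 km/s

r = 3589 km = 3.589×10⁶ m.
Circular speed v_c = √(μ/r) = 3455 m/s.
Escape speed v_esc = √(2μ/r) = √2 × v_c = 4885 m/s.
Δv = v_esc − v_c = 1431 m/s = 1.431 km/s.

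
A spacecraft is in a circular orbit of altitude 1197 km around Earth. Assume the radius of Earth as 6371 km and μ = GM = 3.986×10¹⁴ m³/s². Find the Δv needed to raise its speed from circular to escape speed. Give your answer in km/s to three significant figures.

Δv ≈ 3.01 km/s

r = 6371 + 1197 = 7568.0 km = 7.5680×10⁶ m.
Circular speed v_c = √(μ/r) = 7257 m/s.
Escape speed v_esc = √(2μ/r) = √2 × v_c = 10260 m/s.
Δv = v_esc − v_c = 3006 m/s = 3.006 km/s.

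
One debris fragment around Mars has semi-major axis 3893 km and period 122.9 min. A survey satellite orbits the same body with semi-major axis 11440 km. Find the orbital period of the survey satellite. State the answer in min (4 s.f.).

Kepler's third law: T² ∝ a³, so T₂ = T₁ (a₂/a₁)^(3/2).
a₂/a₁ = 2.939, (a₂/a₁)^(3/2) = 5.037.
T₂ = 122.9 × 5.037 = 619.1 min.

T₂ ≈ 619.1 min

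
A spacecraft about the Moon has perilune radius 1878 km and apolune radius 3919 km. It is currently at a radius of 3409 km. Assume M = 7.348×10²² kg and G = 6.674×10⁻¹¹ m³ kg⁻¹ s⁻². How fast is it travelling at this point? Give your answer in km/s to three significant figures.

μ = GM = 6.674×10⁻¹¹ × 7.348×10²² = 4.904×10¹² m³/s².
Semi-major axis a = (r_p + r_a)/2 = 2898.5 km = 2.898×10⁶ m.
Vis-viva: v² = μ(2/r − 1/a) = 4.904×10¹² × (5.867×10⁻⁷ − 3.450×10⁻⁷) = 1.185×10⁶ m²/s².
v = 1089 m/s = 1.089 km/s.

v ≈ 1.09 km/s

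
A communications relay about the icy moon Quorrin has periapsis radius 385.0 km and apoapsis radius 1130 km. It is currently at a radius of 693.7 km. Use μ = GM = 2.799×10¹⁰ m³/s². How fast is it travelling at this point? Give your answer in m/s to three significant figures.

Semi-major axis a = (r_p + r_a)/2 = 757.50 km = 7.575×10⁵ m.
Vis-viva: v² = μ(2/r − 1/a) = 2.799×10¹⁰ × (2.883×10⁻⁶ − 1.320×10⁻⁶) = 4.375×10⁴ m²/s².
v = 209.2 m/s.

v ≈ 209 m/s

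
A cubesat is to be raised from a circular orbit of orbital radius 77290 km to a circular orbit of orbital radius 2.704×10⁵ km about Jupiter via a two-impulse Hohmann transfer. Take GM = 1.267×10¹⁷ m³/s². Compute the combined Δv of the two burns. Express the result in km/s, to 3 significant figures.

r₁ = 77290 km = 7.729×10⁷ m.
r₂ = 2.704×10⁵ km = 2.704×10⁸ m.
Transfer ellipse a_t = (r₁ + r₂)/2 = 1.738×10⁸ m.
At r₁: circular v_c1 = √(μ/r₁) = 40490 m/s; transfer-perijove v_p = √[μ(2/r₁ − 1/a_t)] = 50500 m/s.
Δv₁ = v_p − v_c1 = 10010 m/s.
At r₂: circular v_c2 = √(μ/r₂) = 21650 m/s; transfer-apojove v_a = √[μ(2/r₂ − 1/a_t)] = 14430 m/s.
Δv₂ = v_c2 − v_a = 7213 m/s.
Total Δv = Δv₁ + Δv₂ = 17220 m/s = 17.22 km/s.

Δv_total ≈ 17.2 km/s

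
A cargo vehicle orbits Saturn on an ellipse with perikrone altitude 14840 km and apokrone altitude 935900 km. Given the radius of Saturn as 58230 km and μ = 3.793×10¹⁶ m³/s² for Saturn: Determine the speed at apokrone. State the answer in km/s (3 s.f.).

v ≈ 2.29 km/s

r_p = 58230 + 14840 = 73070 km = 7.3070×10⁷ m.
r_a = 58230 + 935900 = 994130 km = 9.9413×10⁸ m.
Semi-major axis a = (r_p + r_a)/2 = 5.3360×10⁵ km = 5.336×10⁸ m.
Vis-viva: v² = μ(2/r − 1/a) = 3.793×10¹⁶ × (2.012×10⁻⁹ − 1.874×10⁻⁹) = 5.225×10⁶ m²/s².
v = 2286 m/s = 2.286 km/s.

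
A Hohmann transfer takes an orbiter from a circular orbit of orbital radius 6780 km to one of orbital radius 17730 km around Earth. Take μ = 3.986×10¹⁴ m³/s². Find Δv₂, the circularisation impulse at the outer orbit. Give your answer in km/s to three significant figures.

Δv ≈ 1.21 km/s

r₁ = 6780 km = 6.780×10⁶ m.
r₂ = 17730 km = 1.773×10⁷ m.
Transfer ellipse a_t = (r₁ + r₂)/2 = 1.226×10⁷ m.
At r₁: circular v_c1 = √(μ/r₁) = 7668 m/s; transfer-perigee v_p = √[μ(2/r₁ − 1/a_t)] = 9223 m/s.
At r₂: circular v_c2 = √(μ/r₂) = 4741 m/s; transfer-apogee v_a = √[μ(2/r₂ − 1/a_t)] = 3527 m/s.
Δv₂ = v_c2 − v_a = 1215 m/s.
= 1.215 km/s.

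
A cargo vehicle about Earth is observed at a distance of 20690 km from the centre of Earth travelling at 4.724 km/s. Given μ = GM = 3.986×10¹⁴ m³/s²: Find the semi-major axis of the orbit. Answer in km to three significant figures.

a ≈ 24600 km

r = 2.069×10⁷ m.
Specific orbital energy ε = v²/2 − μ/r = (4724)²/2 − 3.986×10¹⁴/2.069×10⁷ = -8.107×10⁶ J/kg.
Since ε = −μ/(2a), a = −μ/(2ε) = 2.458×10⁷ m = 24583 km.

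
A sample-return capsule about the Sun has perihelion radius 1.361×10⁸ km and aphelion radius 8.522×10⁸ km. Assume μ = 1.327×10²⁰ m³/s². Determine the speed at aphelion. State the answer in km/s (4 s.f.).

Semi-major axis a = (r_p + r_a)/2 = 4.9415×10⁸ km = 4.942×10¹¹ m.
Vis-viva: v² = μ(2/r − 1/a) = 1.327×10²⁰ × (2.347×10⁻¹² − 2.024×10⁻¹²) = 4.289×10⁷ m²/s².
v = 6549 m/s = 6.549 km/s.

v ≈ 6.549 km/s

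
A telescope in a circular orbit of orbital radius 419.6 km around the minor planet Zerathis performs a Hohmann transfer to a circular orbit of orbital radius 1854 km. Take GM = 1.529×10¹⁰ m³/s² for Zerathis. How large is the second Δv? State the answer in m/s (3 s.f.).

r₁ = 419.6 km = 4.196×10⁵ m.
r₂ = 1854 km = 1.854×10⁶ m.
Transfer ellipse a_t = (r₁ + r₂)/2 = 1.137×10⁶ m.
At r₁: circular v_c1 = √(μ/r₁) = 190.9 m/s; transfer-periapsis v_p = √[μ(2/r₁ − 1/a_t)] = 243.8 m/s.
At r₂: circular v_c2 = √(μ/r₂) = 90.81 m/s; transfer-apoapsis v_a = √[μ(2/r₂ − 1/a_t)] = 55.17 m/s.
Δv₂ = v_c2 − v_a = 35.64 m/s.

Δv ≈ 35.6 m/s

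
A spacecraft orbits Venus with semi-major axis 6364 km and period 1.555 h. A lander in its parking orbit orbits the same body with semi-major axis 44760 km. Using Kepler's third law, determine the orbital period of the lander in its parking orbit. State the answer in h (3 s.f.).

T₂ ≈ 29.0 h

Kepler's third law: T² ∝ a³, so T₂ = T₁ (a₂/a₁)^(3/2).
a₂/a₁ = 7.033, (a₂/a₁)^(3/2) = 18.65.
T₂ = 1.555 × 18.65 = 29.00 h.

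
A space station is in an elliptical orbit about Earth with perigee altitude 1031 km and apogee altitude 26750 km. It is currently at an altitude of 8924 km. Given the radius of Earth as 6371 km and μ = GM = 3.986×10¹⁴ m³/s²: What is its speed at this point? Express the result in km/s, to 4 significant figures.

r_p = 6371 + 1031 = 7402.0 km = 7.4020×10⁶ m.
r_a = 6371 + 26750 = 33121 km = 3.3121×10⁷ m.
r = 6371 + 8924 = 15295 km = 1.530×10⁷ m.
Semi-major axis a = (r_p + r_a)/2 = 20262 km = 2.026×10⁷ m.
Vis-viva: v² = μ(2/r − 1/a) = 3.986×10¹⁴ × (1.308×10⁻⁷ − 4.935×10⁻⁸) = 3.245×10⁷ m²/s².
v = 5696 m/s = 5.696 km/s.

v ≈ 5.696 km/s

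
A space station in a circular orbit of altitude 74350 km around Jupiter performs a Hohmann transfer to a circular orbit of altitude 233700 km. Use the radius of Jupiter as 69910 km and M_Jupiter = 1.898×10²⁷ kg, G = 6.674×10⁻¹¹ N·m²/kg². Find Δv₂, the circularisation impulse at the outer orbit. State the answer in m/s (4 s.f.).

μ = GM = 6.674×10⁻¹¹ × 1.898×10²⁷ = 1.267×10¹⁷ m³/s².
r₁ = 69910 + 74350 = 144260 km = 1.4426×10⁸ m.
r₂ = 69910 + 233700 = 303610 km = 3.0361×10⁸ m.
Transfer ellipse a_t = (r₁ + r₂)/2 = 2.239×10⁸ m.
At r₁: circular v_c1 = √(μ/r₁) = 29630 m/s; transfer-perijove v_p = √[μ(2/r₁ − 1/a_t)] = 34500 m/s.
At r₂: circular v_c2 = √(μ/r₂) = 20430 m/s; transfer-apojove v_a = √[μ(2/r₂ − 1/a_t)] = 16390 m/s.
Δv₂ = v_c2 − v_a = 4032 m/s.

Δv ≈ 4032 m/s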